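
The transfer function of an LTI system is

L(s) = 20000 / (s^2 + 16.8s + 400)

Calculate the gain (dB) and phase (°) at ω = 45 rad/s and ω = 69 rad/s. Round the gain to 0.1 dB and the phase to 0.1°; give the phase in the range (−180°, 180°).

At s = jω = j45:
quadratic: (j45)² + 16.8·j45 + 400 = -1625 + j756 → |·| ≈ 1792.3, ∠ ≈ 155.05°
|L| = 20000 / 1792.3 ≈ 11.159
Gain = 20 log₁₀(11.159) ≈ 20.95 dB
∠L = 0.00° − 155.05° = -155.05°

At s = jω = j69:
quadratic: (j69)² + 16.8·j69 + 400 = -4361 + j1159.2 → |·| ≈ 4512.4, ∠ ≈ 165.11°
|L| = 20000 / 4512.4 ≈ 4.4322
Gain = 20 log₁₀(4.4322) ≈ 12.93 dB
∠L = 0.00° − 165.11° = -165.11°

ω = 45: 21.0 dB, -155.1°; ω = 69: 12.9 dB, -165.1°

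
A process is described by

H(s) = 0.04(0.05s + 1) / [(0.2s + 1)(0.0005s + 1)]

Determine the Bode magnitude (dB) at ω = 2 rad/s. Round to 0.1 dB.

-28.6 dB

At ω = 2 rad/s:
zero (1 + j2·0.05) = 1 + j0.1 → |·| ≈ 1.005, ∠ ≈ 5.71°
pole (1 + j2·0.2) = 1 + j0.4 → |·| ≈ 1.077, ∠ ≈ 21.80°
pole (1 + j2·0.0005) = 1 + j0.001 → |·| ≈ 1, ∠ ≈ 0.06°
|H| = 0.04 · 1.005 / (1.077 · 1) ≈ 0.037326
Gain = 20 log₁₀(0.037326) ≈ -28.56 dB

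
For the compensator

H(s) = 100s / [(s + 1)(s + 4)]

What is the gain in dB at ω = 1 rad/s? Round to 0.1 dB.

At s = jω = j1:
zero at origin: s = j1 → |·| = 1, ∠ = 90.00°
pole (s+1): 1 + j1 → |·| = √(1²+1²) = √2 ≈ 1.4142, ∠ = arctan(1/1) ≈ 45.00°
pole (s+4): 4 + j1 → |·| = √(4²+1²) = √17 ≈ 4.1231, ∠ = arctan(1/4) ≈ 14.04°
|H| = 100 · 1 / 5.8309 ≈ 17.15
Gain = 20 log₁₀(17.15) ≈ 24.69 dB

24.7 dB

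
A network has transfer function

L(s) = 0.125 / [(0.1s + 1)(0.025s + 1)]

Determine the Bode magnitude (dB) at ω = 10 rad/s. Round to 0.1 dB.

At ω = 10 rad/s:
pole (1 + j10·0.1) = 1 + j1 → |·| ≈ 1.4142, ∠ ≈ 45.00°
pole (1 + j10·0.025) = 1 + j0.25 → |·| ≈ 1.0308, ∠ ≈ 14.04°
|L| = 0.125 · 1 / (1.4142 · 1.0308) ≈ 0.085748
Gain = 20 log₁₀(0.085748) ≈ -21.34 dB

-21.3 dB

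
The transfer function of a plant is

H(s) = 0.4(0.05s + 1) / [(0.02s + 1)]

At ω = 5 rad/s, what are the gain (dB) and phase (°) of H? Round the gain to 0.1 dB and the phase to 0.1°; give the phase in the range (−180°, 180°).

At ω = 5 rad/s:
zero (1 + j5·0.05) = 1 + j0.25 → |·| ≈ 1.0308, ∠ ≈ 14.04°
pole (1 + j5·0.02) = 1 + j0.1 → |·| ≈ 1.005, ∠ ≈ 5.71°
|H| = 0.4 · 1.0308 / (1.005) ≈ 0.41027
Gain = 20 log₁₀(0.41027) ≈ -7.74 dB
∠H = (14.04°) − (5.71°) = 8.33°

-7.7 dB, 8.3°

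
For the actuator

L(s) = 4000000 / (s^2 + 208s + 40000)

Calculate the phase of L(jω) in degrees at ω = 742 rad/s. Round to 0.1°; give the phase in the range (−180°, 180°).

At s = jω = j742:
quadratic: (j742)² + 208·j742 + 40000 = -510564 + j154336 → |·| ≈ 5.3338e+05, ∠ ≈ 163.18°
∠L = 0.00° − 163.18° = -163.18°

-163.2°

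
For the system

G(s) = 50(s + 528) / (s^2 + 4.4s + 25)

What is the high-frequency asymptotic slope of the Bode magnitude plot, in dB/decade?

-20 dB/decade

Each pole contributes −20 dB/decade at high frequency; each zero contributes +20 dB/decade.
Net: 1 zero(s) − 2 pole(s) → -20 dB/decade.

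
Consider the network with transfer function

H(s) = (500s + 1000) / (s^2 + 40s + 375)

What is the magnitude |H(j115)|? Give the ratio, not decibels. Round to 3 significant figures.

Substitute s = j115:
Numerator: 500(j115) + 1000 = 1000 + j57500
Denominator: (j115)^2 + 40(j115) + 375 = -12850 + j4600
|N| = √(1000² + 57500²) ≈ 57509, ∠N ≈ 89.00°
|D| = √(12850² + 4600²) ≈ 13649, ∠D ≈ 160.30°
|H| = 57509 / 13649 ≈ 4.2134

4.21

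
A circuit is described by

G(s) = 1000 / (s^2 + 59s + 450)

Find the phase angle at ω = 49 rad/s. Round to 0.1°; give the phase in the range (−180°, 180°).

-124.0°

Substitute s = j49:
Numerator: 1000 = 1000 + j0
Denominator: (j49)^2 + 59(j49) + 450 = -1951 + j2891
|N| = √(1000² + 0²) ≈ 1000, ∠N ≈ 0.00°
|D| = √(1951² + 2891²) ≈ 3487.7, ∠D ≈ 124.01°
∠G = 0.00° − 124.01° = -124.01°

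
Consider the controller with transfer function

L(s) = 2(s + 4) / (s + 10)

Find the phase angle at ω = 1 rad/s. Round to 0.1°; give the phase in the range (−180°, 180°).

8.3°

At s = jω = j1:
zero (s+4): 4 + j1 → |·| = √(4²+1²) = √17 ≈ 4.1231, ∠ = arctan(1/4) ≈ 14.04°
pole (s+10): 10 + j1 → |·| = √(10²+1²) = √101 ≈ 10.05, ∠ = arctan(1/10) ≈ 5.71°
∠L = 14.04° − 5.71° = 8.33°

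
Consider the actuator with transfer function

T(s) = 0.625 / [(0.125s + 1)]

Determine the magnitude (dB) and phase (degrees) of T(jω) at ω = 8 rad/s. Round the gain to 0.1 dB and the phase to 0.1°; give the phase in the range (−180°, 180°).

At ω = 8 rad/s:
pole (1 + j8·0.125) = 1 + j1 → |·| ≈ 1.4142, ∠ ≈ 45.00°
|T| = 0.625 · 1 / (1.4142) ≈ 0.44195
Gain = 20 log₁₀(0.44195) ≈ -7.09 dB
∠T = (0°) − (45.00°) = -45.00°

-7.1 dB, -45.0°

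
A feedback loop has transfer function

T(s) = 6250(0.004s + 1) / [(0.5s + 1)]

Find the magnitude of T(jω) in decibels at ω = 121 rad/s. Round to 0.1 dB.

At ω = 121 rad/s:
zero (1 + j121·0.004) = 1 + j0.484 → |·| ≈ 1.111, ∠ ≈ 25.83°
pole (1 + j121·0.5) = 1 + j60.5 → |·| ≈ 60.508, ∠ ≈ 89.05°
|T| = 6250 · 1.111 / (60.508) ≈ 114.76
Gain = 20 log₁₀(114.76) ≈ 41.20 dB

41.2 dB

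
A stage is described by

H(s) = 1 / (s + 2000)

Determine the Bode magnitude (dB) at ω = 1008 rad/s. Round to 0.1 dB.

At s = jω = j1008:
pole (s+2000): 2000 + j1008 → |·| = √(2000²+1008²) = √5016064 ≈ 2239.7, ∠ = arctan(1008/2000) ≈ 26.75°
|H| = 1 / 2239.7 ≈ 0.00044649
Gain = 20 log₁₀(0.00044649) ≈ -67.00 dB

-67.0 dB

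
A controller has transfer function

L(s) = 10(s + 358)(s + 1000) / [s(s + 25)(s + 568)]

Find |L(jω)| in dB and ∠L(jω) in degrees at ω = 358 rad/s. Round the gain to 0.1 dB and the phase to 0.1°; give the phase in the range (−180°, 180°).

At s = jω = j358:
zero (s+358): 358 + j358 → |·| = √(358²+358²) = √256328 ≈ 506.29, ∠ = arctan(358/358) ≈ 45.00°
zero (s+1000): 1000 + j358 → |·| = √(1000²+358²) = √1128164 ≈ 1062.2, ∠ = arctan(358/1000) ≈ 19.70°
pole (s+25): 25 + j358 → |·| = √(25²+358²) = √128789 ≈ 358.87, ∠ = arctan(358/25) ≈ 86.01°
pole (s+568): 568 + j358 → |·| = √(568²+358²) = √450788 ≈ 671.41, ∠ = arctan(358/568) ≈ 32.22°
pole at origin: |s| = 358, ∠ = 90.00° (in denominator)
|L| = 10 · 5.3778e+05 / 8.626e+07 ≈ 0.062344
Gain = 20 log₁₀(0.062344) ≈ -24.10 dB
∠L = 64.70° − 208.23° = -143.53°

-24.1 dB, -143.5°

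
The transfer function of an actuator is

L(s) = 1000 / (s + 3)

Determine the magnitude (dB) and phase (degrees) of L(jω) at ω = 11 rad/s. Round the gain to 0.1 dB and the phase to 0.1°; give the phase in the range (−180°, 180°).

Substitute s = j11:
Numerator: 1000 = 1000 + j0
Denominator: (j11) + 3 = 3 + j11
|N| = √(1000² + 0²) ≈ 1000, ∠N ≈ 0.00°
|D| = √(3² + 11²) ≈ 11.402, ∠D ≈ 74.74°
|L| = 1000 / 11.402 ≈ 87.704
Gain = 20 log₁₀(87.704) ≈ 38.86 dB
∠L = 0.00° − 74.74° = -74.74°

38.9 dB, -74.7°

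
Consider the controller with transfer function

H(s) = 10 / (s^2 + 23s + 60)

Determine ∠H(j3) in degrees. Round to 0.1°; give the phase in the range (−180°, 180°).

-53.5°

Substitute s = j3:
Numerator: 10 = 10 + j0
Denominator: (j3)^2 + 23(j3) + 60 = 51 + j69
|N| = √(10² + 0²) ≈ 10, ∠N ≈ 0.00°
|D| = √(51² + 69²) ≈ 85.802, ∠D ≈ 53.53°
∠H = 0.00° − 53.53° = -53.53°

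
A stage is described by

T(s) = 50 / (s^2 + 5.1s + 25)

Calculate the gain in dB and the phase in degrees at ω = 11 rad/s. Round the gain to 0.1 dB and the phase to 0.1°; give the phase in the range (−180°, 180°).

At s = jω = j11:
quadratic: (j11)² + 5.1·j11 + 25 = -96 + j56.1 → |·| ≈ 111.19, ∠ ≈ 149.70°
|T| = 50 / 111.19 ≈ 0.44968
Gain = 20 log₁₀(0.44968) ≈ -6.94 dB
∠T = 0.00° − 149.70° = -149.70°

-6.9 dB, -149.7°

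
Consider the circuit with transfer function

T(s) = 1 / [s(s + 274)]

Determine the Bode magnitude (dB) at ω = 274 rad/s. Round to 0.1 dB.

At s = jω = j274:
pole (s+274): 274 + j274 → |·| = √(274²+274²) = √150152 ≈ 387.49, ∠ = arctan(274/274) ≈ 45.00°
pole at origin: |s| = 274, ∠ = 90.00° (in denominator)
|T| = 1 / 1.0617e+05 ≈ 9.4189e-06
Gain = 20 log₁₀(9.4189e-06) ≈ -100.52 dB

-100.5 dB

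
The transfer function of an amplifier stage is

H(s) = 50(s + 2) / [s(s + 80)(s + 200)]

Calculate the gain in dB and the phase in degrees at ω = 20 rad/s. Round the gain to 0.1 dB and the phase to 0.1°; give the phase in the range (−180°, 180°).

-50.4 dB, -25.5°

At s = jω = j20:
zero (s+2): 2 + j20 → |·| = √(2²+20²) = √404 ≈ 20.1, ∠ = arctan(20/2) ≈ 84.29°
pole (s+80): 80 + j20 → |·| = √(80²+20²) = √6800 ≈ 82.462, ∠ = arctan(20/80) ≈ 14.04°
pole (s+200): 200 + j20 → |·| = √(200²+20²) = √40400 ≈ 201, ∠ = arctan(20/200) ≈ 5.71°
pole at origin: |s| = 20, ∠ = 90.00° (in denominator)
|H| = 50 · 20.1 / 3.315e+05 ≈ 0.0030317
Gain = 20 log₁₀(0.0030317) ≈ -50.37 dB
∠H = 84.29° − 109.75° = -25.46°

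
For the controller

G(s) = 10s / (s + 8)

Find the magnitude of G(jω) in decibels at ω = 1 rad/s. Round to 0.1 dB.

At s = jω = j1:
zero at origin: s = j1 → |·| = 1, ∠ = 90.00°
pole (s+8): 8 + j1 → |·| = √(8²+1²) = √65 ≈ 8.0623, ∠ = arctan(1/8) ≈ 7.13°
|G| = 10 · 1 / 8.0623 ≈ 1.2403
Gain = 20 log₁₀(1.2403) ≈ 1.87 dB

1.9 dB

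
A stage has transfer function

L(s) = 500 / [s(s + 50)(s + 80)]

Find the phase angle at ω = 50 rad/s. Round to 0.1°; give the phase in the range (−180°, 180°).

At s = jω = j50:
pole (s+50): 50 + j50 → |·| = √(50²+50²) = √5000 ≈ 70.711, ∠ = arctan(50/50) ≈ 45.00°
pole (s+80): 80 + j50 → |·| = √(80²+50²) = √8900 ≈ 94.34, ∠ = arctan(50/80) ≈ 32.01°
pole at origin: |s| = 50, ∠ = 90.00° (in denominator)
∠L = 0.00° − 167.01° = -167.01°

-167.0°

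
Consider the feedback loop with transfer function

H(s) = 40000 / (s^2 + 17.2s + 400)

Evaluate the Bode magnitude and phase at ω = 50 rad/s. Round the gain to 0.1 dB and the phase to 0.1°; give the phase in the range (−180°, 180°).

At s = jω = j50:
quadratic: (j50)² + 17.2·j50 + 400 = -2100 + j860 → |·| ≈ 2269.3, ∠ ≈ 157.73°
|H| = 40000 / 2269.3 ≈ 17.627
Gain = 20 log₁₀(17.627) ≈ 24.92 dB
∠H = 0.00° − 157.73° = -157.73°

24.9 dB, -157.7°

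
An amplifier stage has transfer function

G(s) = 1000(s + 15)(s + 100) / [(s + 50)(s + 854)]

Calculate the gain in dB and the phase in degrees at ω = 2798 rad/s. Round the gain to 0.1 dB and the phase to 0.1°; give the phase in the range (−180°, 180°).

At s = jω = j2798:
zero (s+15): 15 + j2798 → |·| = √(15²+2798²) = √7829029 ≈ 2798, ∠ = arctan(2798/15) ≈ 89.69°
zero (s+100): 100 + j2798 → |·| = √(100²+2798²) = √7838804 ≈ 2799.8, ∠ = arctan(2798/100) ≈ 87.95°
pole (s+50): 50 + j2798 → |·| = √(50²+2798²) = √7831304 ≈ 2798.4, ∠ = arctan(2798/50) ≈ 88.98°
pole (s+854): 854 + j2798 → |·| = √(854²+2798²) = √8558120 ≈ 2925.4, ∠ = arctan(2798/854) ≈ 73.03°
|G| = 1000 · 7.8338e+06 / 8.1864e+06 ≈ 956.93
Gain = 20 log₁₀(956.93) ≈ 59.62 dB
∠G = 177.64° − 162.01° = 15.63°

59.6 dB, 15.6°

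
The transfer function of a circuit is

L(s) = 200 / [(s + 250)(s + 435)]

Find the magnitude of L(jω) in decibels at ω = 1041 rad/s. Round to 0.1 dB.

At s = jω = j1041:
pole (s+250): 250 + j1041 → |·| = √(250²+1041²) = √1146181 ≈ 1070.6, ∠ = arctan(1041/250) ≈ 76.50°
pole (s+435): 435 + j1041 → |·| = √(435²+1041²) = √1272906 ≈ 1128.2, ∠ = arctan(1041/435) ≈ 67.32°
|L| = 200 / 1.2079e+06 ≈ 0.00016558
Gain = 20 log₁₀(0.00016558) ≈ -75.62 dB

-75.6 dB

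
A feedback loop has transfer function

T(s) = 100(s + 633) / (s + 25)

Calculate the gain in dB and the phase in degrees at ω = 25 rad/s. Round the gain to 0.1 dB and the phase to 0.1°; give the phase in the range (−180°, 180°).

65.1 dB, -42.7°

At s = jω = j25:
zero (s+633): 633 + j25 → |·| = √(633²+25²) = √401314 ≈ 633.49, ∠ = arctan(25/633) ≈ 2.26°
pole (s+25): 25 + j25 → |·| = √(25²+25²) = √1250 ≈ 35.355, ∠ = arctan(25/25) ≈ 45.00°
|T| = 100 · 633.49 / 35.355 ≈ 1791.8
Gain = 20 log₁₀(1791.8) ≈ 65.07 dB
∠T = 2.26° − 45.00° = -42.74°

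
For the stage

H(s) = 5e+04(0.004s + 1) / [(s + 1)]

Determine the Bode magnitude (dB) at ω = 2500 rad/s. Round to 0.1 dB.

46.1 dB

At ω = 2500 rad/s:
zero (1 + j2500·0.004) = 1 + j10 → |·| ≈ 10.05, ∠ ≈ 84.29°
pole (1 + j2500·1) = 1 + j2500 → |·| ≈ 2500, ∠ ≈ 89.98°
|H| = 5e+04 · 10.05 / (2500) ≈ 201
Gain = 20 log₁₀(201) ≈ 46.06 dB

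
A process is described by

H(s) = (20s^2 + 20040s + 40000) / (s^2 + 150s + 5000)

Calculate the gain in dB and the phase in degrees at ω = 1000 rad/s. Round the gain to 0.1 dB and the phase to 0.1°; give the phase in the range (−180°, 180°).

29.0 dB, -36.5°

Substitute s = j1000:
Numerator: 20(j1000)^2 + 20040(j1000) + 40000 = -19960000 + j20040000
Denominator: (j1000)^2 + 150(j1000) + 5000 = -995000 + j150000
|N| = √(19960000² + 20040000²) ≈ 2.8284e+07, ∠N ≈ 134.89°
|D| = √(995000² + 150000²) ≈ 1.0062e+06, ∠D ≈ 171.43°
|H| = 2.8284e+07 / 1.0062e+06 ≈ 28.11
Gain = 20 log₁₀(28.11) ≈ 28.98 dB
∠H = 134.89° − 171.43° = -36.54°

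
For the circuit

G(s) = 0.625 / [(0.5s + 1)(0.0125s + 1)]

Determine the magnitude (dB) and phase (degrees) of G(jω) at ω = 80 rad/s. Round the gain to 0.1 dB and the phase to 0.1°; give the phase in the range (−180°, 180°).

-39.1 dB, -133.6°

At ω = 80 rad/s:
pole (1 + j80·0.5) = 1 + j40 → |·| ≈ 40.012, ∠ ≈ 88.57°
pole (1 + j80·0.0125) = 1 + j1 → |·| ≈ 1.4142, ∠ ≈ 45.00°
|G| = 0.625 · 1 / (40.012 · 1.4142) ≈ 0.011045
Gain = 20 log₁₀(0.011045) ≈ -39.14 dB
∠G = (0°) − (88.57° + 45.00°) = -133.57°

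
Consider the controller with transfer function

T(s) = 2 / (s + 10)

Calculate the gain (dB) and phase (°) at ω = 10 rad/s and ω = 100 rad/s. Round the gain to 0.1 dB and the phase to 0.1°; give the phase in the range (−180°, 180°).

ω = 10: -17.0 dB, -45.0°; ω = 100: -34.0 dB, -84.3°

Substitute s = j10:
Numerator: 2 = 2 + j0
Denominator: (j10) + 10 = 10 + j10
|N| = √(2² + 0²) ≈ 2, ∠N ≈ 0.00°
|D| = √(10² + 10²) ≈ 14.142, ∠D ≈ 45.00°
|T| = 2 / 14.142 ≈ 0.14142
Gain = 20 log₁₀(0.14142) ≈ -16.99 dB
∠T = 0.00° − 45.00° = -45.00°

Substitute s = j100:
Numerator: 2 = 2 + j0
Denominator: (j100) + 10 = 10 + j100
|N| = √(2² + 0²) ≈ 2, ∠N ≈ 0.00°
|D| = √(10² + 100²) ≈ 100.5, ∠D ≈ 84.29°
|T| = 2 / 100.5 ≈ 0.0199
Gain = 20 log₁₀(0.0199) ≈ -34.02 dB
∠T = 0.00° − 84.29° = -84.29°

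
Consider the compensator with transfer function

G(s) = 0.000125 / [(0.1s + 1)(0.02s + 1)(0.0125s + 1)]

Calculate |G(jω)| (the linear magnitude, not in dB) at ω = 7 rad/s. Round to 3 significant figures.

0.000101

At ω = 7 rad/s:
pole (1 + j7·0.1) = 1 + j0.7 → |·| ≈ 1.2207, ∠ ≈ 34.99°
pole (1 + j7·0.02) = 1 + j0.14 → |·| ≈ 1.0098, ∠ ≈ 7.97°
pole (1 + j7·0.0125) = 1 + j0.0875 → |·| ≈ 1.0038, ∠ ≈ 5.00°
|G| = 0.000125 · 1 / (1.2207 · 1.0098 · 1.0038) ≈ 0.00010102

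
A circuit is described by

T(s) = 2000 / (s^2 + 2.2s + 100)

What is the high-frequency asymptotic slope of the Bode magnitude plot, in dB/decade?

-40 dB/decade

Each pole contributes −20 dB/decade at high frequency; each zero contributes +20 dB/decade.
Net: 0 zero(s) − 2 pole(s) → -40 dB/decade.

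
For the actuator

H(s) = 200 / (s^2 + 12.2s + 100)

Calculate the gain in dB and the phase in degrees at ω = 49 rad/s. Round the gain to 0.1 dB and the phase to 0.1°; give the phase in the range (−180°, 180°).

-21.5 dB, -165.4°

At s = jω = j49:
quadratic: (j49)² + 12.2·j49 + 100 = -2301 + j597.8 → |·| ≈ 2377.4, ∠ ≈ 165.44°
|H| = 200 / 2377.4 ≈ 0.084126
Gain = 20 log₁₀(0.084126) ≈ -21.50 dB
∠H = 0.00° − 165.44° = -165.44°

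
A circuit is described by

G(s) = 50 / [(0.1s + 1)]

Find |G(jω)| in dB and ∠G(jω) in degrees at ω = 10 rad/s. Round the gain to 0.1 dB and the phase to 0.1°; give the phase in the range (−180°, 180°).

At ω = 10 rad/s:
pole (1 + j10·0.1) = 1 + j1 → |·| ≈ 1.4142, ∠ ≈ 45.00°
|G| = 50 · 1 / (1.4142) ≈ 35.356
Gain = 20 log₁₀(35.356) ≈ 30.97 dB
∠G = (0°) − (45.00°) = -45.00°

31.0 dB, -45.0°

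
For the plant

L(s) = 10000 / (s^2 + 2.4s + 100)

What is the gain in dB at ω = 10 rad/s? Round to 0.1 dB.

At s = jω = j10:
quadratic: (j10)² + 2.4·j10 + 100 = 0 + j24 → |·| ≈ 24, ∠ ≈ 90.00°
|L| = 10000 / 24 ≈ 416.67
Gain = 20 log₁₀(416.67) ≈ 52.40 dB

52.4 dB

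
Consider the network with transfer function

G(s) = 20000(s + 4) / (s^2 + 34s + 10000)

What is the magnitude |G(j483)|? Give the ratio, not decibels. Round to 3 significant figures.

At s = jω = j483:
zero (s+4): 4 + j483 → |·| = √(4²+483²) = √233305 ≈ 483.02, ∠ = arctan(483/4) ≈ 89.53°
quadratic: (j483)² + 34·j483 + 10000 = -223289 + j16422 → |·| ≈ 2.2389e+05, ∠ ≈ 175.79°
|G| = 20000 · 483.02 / 2.2389e+05 ≈ 43.148

43.1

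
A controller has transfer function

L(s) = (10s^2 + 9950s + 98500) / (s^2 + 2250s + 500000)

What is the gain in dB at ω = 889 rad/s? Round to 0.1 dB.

15.3 dB

Substitute s = j889:
Numerator: 10(j889)^2 + 9950(j889) + 98500 = -7804710 + j8845550
Denominator: (j889)^2 + 2250(j889) + 500000 = -290321 + j2000250
|N| = √(7804710² + 8845550²) ≈ 1.1796e+07, ∠N ≈ 131.42°
|D| = √(290321² + 2000250²) ≈ 2.0212e+06, ∠D ≈ 98.26°
|L| = 1.1796e+07 / 2.0212e+06 ≈ 5.8361
Gain = 20 log₁₀(5.8361) ≈ 15.32 dB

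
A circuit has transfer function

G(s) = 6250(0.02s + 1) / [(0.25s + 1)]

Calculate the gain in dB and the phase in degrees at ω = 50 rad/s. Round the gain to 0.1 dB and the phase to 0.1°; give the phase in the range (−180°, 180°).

At ω = 50 rad/s:
zero (1 + j50·0.02) = 1 + j1 → |·| ≈ 1.4142, ∠ ≈ 45.00°
pole (1 + j50·0.25) = 1 + j12.5 → |·| ≈ 12.54, ∠ ≈ 85.43°
|G| = 6250 · 1.4142 / (12.54) ≈ 704.84
Gain = 20 log₁₀(704.84) ≈ 56.96 dB
∠G = (45.00°) − (85.43°) = -40.43°

57.0 dB, -40.4°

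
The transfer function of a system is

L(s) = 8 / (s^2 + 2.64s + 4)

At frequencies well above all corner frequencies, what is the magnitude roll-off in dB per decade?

-40 dB/decade

Each pole contributes −20 dB/decade at high frequency; each zero contributes +20 dB/decade.
Net: 0 zero(s) − 2 pole(s) → -40 dB/decade.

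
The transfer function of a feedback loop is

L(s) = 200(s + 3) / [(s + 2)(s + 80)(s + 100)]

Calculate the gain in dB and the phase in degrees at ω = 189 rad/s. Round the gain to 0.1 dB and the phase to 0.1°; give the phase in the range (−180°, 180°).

At s = jω = j189:
zero (s+3): 3 + j189 → |·| = √(3²+189²) = √35730 ≈ 189.02, ∠ = arctan(189/3) ≈ 89.09°
pole (s+2): 2 + j189 → |·| = √(2²+189²) = √35725 ≈ 189.01, ∠ = arctan(189/2) ≈ 89.39°
pole (s+80): 80 + j189 → |·| = √(80²+189²) = √42121 ≈ 205.23, ∠ = arctan(189/80) ≈ 67.06°
pole (s+100): 100 + j189 → |·| = √(100²+189²) = √45721 ≈ 213.82, ∠ = arctan(189/100) ≈ 62.12°
|L| = 200 · 189.02 / 8.2942e+06 ≈ 0.0045579
Gain = 20 log₁₀(0.0045579) ≈ -46.82 dB
∠L = 89.09° − 218.57° = -129.48°

-46.8 dB, -129.5°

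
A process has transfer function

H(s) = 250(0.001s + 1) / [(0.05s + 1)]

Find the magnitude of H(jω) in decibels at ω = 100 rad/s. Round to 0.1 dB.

33.9 dB

At ω = 100 rad/s:
zero (1 + j100·0.001) = 1 + j0.1 → |·| ≈ 1.005, ∠ ≈ 5.71°
pole (1 + j100·0.05) = 1 + j5 → |·| ≈ 5.099, ∠ ≈ 78.69°
|H| = 250 · 1.005 / (5.099) ≈ 49.274
Gain = 20 log₁₀(49.274) ≈ 33.85 dB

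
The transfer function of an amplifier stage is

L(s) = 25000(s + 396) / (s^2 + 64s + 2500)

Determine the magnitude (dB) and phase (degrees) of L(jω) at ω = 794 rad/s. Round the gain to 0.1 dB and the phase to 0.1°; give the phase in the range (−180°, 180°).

30.9 dB, -111.9°

At s = jω = j794:
zero (s+396): 396 + j794 → |·| = √(396²+794²) = √787252 ≈ 887.27, ∠ = arctan(794/396) ≈ 63.49°
quadratic: (j794)² + 64·j794 + 2500 = -627936 + j50816 → |·| ≈ 6.2999e+05, ∠ ≈ 175.37°
|L| = 25000 · 887.27 / 6.2999e+05 ≈ 35.21
Gain = 20 log₁₀(35.21) ≈ 30.93 dB
∠L = 63.49° − 175.37° = -111.88°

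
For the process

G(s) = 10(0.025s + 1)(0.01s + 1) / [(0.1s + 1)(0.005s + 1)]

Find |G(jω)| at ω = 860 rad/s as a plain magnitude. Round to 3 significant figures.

4.91

At ω = 860 rad/s:
zero (1 + j860·0.025) = 1 + j21.5 → |·| ≈ 21.523, ∠ ≈ 87.34°
zero (1 + j860·0.01) = 1 + j8.6 → |·| ≈ 8.6579, ∠ ≈ 83.37°
pole (1 + j860·0.1) = 1 + j86 → |·| ≈ 86.006, ∠ ≈ 89.33°
pole (1 + j860·0.005) = 1 + j4.3 → |·| ≈ 4.4147, ∠ ≈ 76.91°
|G| = 10 · 21.523 · 8.6579 / (86.006 · 4.4147) ≈ 4.9078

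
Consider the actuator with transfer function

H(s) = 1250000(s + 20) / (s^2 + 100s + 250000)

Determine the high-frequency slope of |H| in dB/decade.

Each pole contributes −20 dB/decade at high frequency; each zero contributes +20 dB/decade.
Net: 1 zero(s) − 2 pole(s) → -20 dB/decade.

-20 dB/decade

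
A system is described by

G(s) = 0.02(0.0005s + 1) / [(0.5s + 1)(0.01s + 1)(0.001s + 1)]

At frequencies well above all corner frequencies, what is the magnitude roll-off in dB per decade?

Each pole contributes −20 dB/decade at high frequency; each zero contributes +20 dB/decade.
Net: 1 zero(s) − 3 pole(s) → -40 dB/decade.

-40 dB/decade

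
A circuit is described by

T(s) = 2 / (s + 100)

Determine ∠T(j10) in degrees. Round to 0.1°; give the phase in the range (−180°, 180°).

-5.7°

Substitute s = j10:
Numerator: 2 = 2 + j0
Denominator: (j10) + 100 = 100 + j10
|N| = √(2² + 0²) ≈ 2, ∠N ≈ 0.00°
|D| = √(100² + 10²) ≈ 100.5, ∠D ≈ 5.71°
∠T = 0.00° − 5.71° = -5.71°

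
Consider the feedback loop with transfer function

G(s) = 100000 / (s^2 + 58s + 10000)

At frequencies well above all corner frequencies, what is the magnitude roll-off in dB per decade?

-40 dB/decade

Each pole contributes −20 dB/decade at high frequency; each zero contributes +20 dB/decade.
Net: 0 zero(s) − 2 pole(s) → -40 dB/decade.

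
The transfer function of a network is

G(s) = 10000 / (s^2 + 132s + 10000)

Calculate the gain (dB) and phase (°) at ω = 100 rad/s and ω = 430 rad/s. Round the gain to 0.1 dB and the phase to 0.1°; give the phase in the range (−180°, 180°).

At s = jω = j100:
quadratic: (j100)² + 132·j100 + 10000 = 0 + j13200 → |·| ≈ 13200, ∠ ≈ 90.00°
|G| = 10000 / 13200 ≈ 0.75758
Gain = 20 log₁₀(0.75758) ≈ -2.41 dB
∠G = 0.00° − 90.00° = -90.00°

At s = jω = j430:
quadratic: (j430)² + 132·j430 + 10000 = -174900 + j56760 → |·| ≈ 1.8388e+05, ∠ ≈ 162.02°
|G| = 10000 / 1.8388e+05 ≈ 0.054383
Gain = 20 log₁₀(0.054383) ≈ -25.29 dB
∠G = 0.00° − 162.02° = -162.02°

ω = 100: -2.4 dB, -90.0°; ω = 430: -25.3 dB, -162.0°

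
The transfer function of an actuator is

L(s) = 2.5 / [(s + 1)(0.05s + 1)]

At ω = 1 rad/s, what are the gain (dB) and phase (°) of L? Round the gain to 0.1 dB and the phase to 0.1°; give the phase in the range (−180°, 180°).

4.9 dB, -47.9°

At ω = 1 rad/s:
pole (1 + j1·1) = 1 + j1 → |·| ≈ 1.4142, ∠ ≈ 45.00°
pole (1 + j1·0.05) = 1 + j0.05 → |·| ≈ 1.0012, ∠ ≈ 2.86°
|L| = 2.5 · 1 / (1.4142 · 1.0012) ≈ 1.7657
Gain = 20 log₁₀(1.7657) ≈ 4.94 dB
∠L = (0°) − (45.00° + 2.86°) = -47.86°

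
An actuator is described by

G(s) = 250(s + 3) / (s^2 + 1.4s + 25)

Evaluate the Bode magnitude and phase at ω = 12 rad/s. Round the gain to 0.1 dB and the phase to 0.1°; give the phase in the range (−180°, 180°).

At s = jω = j12:
zero (s+3): 3 + j12 → |·| = √(3²+12²) = √153 ≈ 12.369, ∠ = arctan(12/3) ≈ 75.96°
quadratic: (j12)² + 1.4·j12 + 25 = -119 + j16.8 → |·| ≈ 120.18, ∠ ≈ 171.96°
|G| = 250 · 12.369 / 120.18 ≈ 25.73
Gain = 20 log₁₀(25.73) ≈ 28.21 dB
∠G = 75.96° − 171.96° = -96.00°

28.2 dB, -96.0°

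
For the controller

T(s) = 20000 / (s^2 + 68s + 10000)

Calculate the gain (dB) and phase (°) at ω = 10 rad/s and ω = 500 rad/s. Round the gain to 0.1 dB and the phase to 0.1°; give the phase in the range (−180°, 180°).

ω = 10: 6.1 dB, -3.9°; ω = 500: -21.7 dB, -171.9°

At s = jω = j10:
quadratic: (j10)² + 68·j10 + 10000 = 9900 + j680 → |·| ≈ 9923.3, ∠ ≈ 3.93°
|T| = 20000 / 9923.3 ≈ 2.0155
Gain = 20 log₁₀(2.0155) ≈ 6.09 dB
∠T = 0.00° − 3.93° = -3.93°

At s = jω = j500:
quadratic: (j500)² + 68·j500 + 10000 = -240000 + j34000 → |·| ≈ 2.424e+05, ∠ ≈ 171.94°
|T| = 20000 / 2.424e+05 ≈ 0.082508
Gain = 20 log₁₀(0.082508) ≈ -21.67 dB
∠T = 0.00° − 171.94° = -171.94°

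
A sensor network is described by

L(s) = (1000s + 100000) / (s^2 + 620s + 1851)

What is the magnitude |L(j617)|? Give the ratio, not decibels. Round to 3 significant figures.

1.16

Substitute s = j617:
Numerator: 1000(j617) + 100000 = 100000 + j617000
Denominator: (j617)^2 + 620(j617) + 1851 = -378838 + j382540
|N| = √(100000² + 617000²) ≈ 6.2505e+05, ∠N ≈ 80.79°
|D| = √(378838² + 382540²) ≈ 5.3838e+05, ∠D ≈ 134.72°
|L| = 6.2505e+05 / 5.3838e+05 ≈ 1.161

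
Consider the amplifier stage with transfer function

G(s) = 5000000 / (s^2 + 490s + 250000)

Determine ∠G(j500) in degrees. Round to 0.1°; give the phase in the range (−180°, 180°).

At s = jω = j500:
quadratic: (j500)² + 490·j500 + 250000 = 0 + j245000 → |·| ≈ 2.45e+05, ∠ ≈ 90.00°
∠G = 0.00° − 90.00° = -90.00°

-90.0°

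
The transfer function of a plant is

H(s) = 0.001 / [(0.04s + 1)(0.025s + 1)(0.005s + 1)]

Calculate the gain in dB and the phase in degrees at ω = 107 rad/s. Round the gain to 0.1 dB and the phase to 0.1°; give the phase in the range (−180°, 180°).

At ω = 107 rad/s:
pole (1 + j107·0.04) = 1 + j4.28 → |·| ≈ 4.3953, ∠ ≈ 76.85°
pole (1 + j107·0.025) = 1 + j2.675 → |·| ≈ 2.8558, ∠ ≈ 69.50°
pole (1 + j107·0.005) = 1 + j0.535 → |·| ≈ 1.1341, ∠ ≈ 28.15°
|H| = 0.001 · 1 / (4.3953 · 2.8558 · 1.1341) ≈ 7.0248e-05
Gain = 20 log₁₀(7.0248e-05) ≈ -83.07 dB
∠H = (0°) − (76.85° + 69.50° + 28.15°) = -174.50°

-83.1 dB, -174.5°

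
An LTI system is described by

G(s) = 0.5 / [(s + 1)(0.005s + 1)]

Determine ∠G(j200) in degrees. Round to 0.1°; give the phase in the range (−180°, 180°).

-134.7°

At ω = 200 rad/s:
pole (1 + j200·1) = 1 + j200 → |·| ≈ 200, ∠ ≈ 89.71°
pole (1 + j200·0.005) = 1 + j1 → |·| ≈ 1.4142, ∠ ≈ 45.00°
∠G = (0°) − (89.71° + 45.00°) = -134.71°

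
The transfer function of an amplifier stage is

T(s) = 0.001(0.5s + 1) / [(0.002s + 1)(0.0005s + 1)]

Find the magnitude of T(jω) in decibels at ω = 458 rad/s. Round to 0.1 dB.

At ω = 458 rad/s:
zero (1 + j458·0.5) = 1 + j229 → |·| ≈ 229, ∠ ≈ 89.75°
pole (1 + j458·0.002) = 1 + j0.916 → |·| ≈ 1.3561, ∠ ≈ 42.49°
pole (1 + j458·0.0005) = 1 + j0.229 → |·| ≈ 1.0259, ∠ ≈ 12.90°
|T| = 0.001 · 229 / (1.3561 · 1.0259) ≈ 0.1646
Gain = 20 log₁₀(0.1646) ≈ -15.67 dB

-15.7 dB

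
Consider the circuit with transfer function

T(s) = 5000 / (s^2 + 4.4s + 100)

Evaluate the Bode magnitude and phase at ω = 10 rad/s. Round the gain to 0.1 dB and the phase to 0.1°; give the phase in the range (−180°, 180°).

41.1 dB, -90.0°

At s = jω = j10:
quadratic: (j10)² + 4.4·j10 + 100 = 0 + j44 → |·| ≈ 44, ∠ ≈ 90.00°
|T| = 5000 / 44 ≈ 113.64
Gain = 20 log₁₀(113.64) ≈ 41.11 dB
∠T = 0.00° − 90.00° = -90.00°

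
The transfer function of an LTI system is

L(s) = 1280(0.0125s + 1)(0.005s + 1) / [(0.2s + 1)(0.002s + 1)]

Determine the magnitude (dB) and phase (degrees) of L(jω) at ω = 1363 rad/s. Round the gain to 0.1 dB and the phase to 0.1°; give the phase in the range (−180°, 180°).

45.6 dB, 8.6°

At ω = 1363 rad/s:
zero (1 + j1363·0.0125) = 1 + j17.0375 → |·| ≈ 17.067, ∠ ≈ 86.64°
zero (1 + j1363·0.005) = 1 + j6.815 → |·| ≈ 6.888, ∠ ≈ 81.65°
pole (1 + j1363·0.2) = 1 + j272.6 → |·| ≈ 272.6, ∠ ≈ 89.79°
pole (1 + j1363·0.002) = 1 + j2.726 → |·| ≈ 2.9036, ∠ ≈ 69.86°
|L| = 1280 · 17.067 · 6.888 / (272.6 · 2.9036) ≈ 190.11
Gain = 20 log₁₀(190.11) ≈ 45.58 dB
∠L = (86.64° + 81.65°) − (89.79° + 69.86°) = 8.64°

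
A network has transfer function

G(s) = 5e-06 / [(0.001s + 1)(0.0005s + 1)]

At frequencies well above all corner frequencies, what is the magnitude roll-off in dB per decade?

-40 dB/decade

Each pole contributes −20 dB/decade at high frequency; each zero contributes +20 dB/decade.
Net: 0 zero(s) − 2 pole(s) → -40 dB/decade.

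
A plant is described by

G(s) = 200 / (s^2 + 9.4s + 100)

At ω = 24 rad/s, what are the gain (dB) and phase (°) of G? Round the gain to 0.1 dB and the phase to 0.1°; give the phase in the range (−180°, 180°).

At s = jω = j24:
quadratic: (j24)² + 9.4·j24 + 100 = -476 + j225.6 → |·| ≈ 526.76, ∠ ≈ 154.64°
|G| = 200 / 526.76 ≈ 0.37968
Gain = 20 log₁₀(0.37968) ≈ -8.41 dB
∠G = 0.00° − 154.64° = -154.64°

-8.4 dB, -154.6°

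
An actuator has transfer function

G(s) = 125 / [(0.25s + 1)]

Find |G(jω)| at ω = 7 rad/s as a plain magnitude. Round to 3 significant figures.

At ω = 7 rad/s:
pole (1 + j7·0.25) = 1 + j1.75 → |·| ≈ 2.0156, ∠ ≈ 60.26°
|G| = 125 · 1 / (2.0156) ≈ 62.016

62.0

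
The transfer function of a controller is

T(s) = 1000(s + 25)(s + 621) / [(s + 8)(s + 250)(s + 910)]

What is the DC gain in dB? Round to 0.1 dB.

T(0) = 1000·25·621 / (8·250·910) ≈ 8.5302
20 log₁₀(8.5302) ≈ 18.62 dB

18.6 dB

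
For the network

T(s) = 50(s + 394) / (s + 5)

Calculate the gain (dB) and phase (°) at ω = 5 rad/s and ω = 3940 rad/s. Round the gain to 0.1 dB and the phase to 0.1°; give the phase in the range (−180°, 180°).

At s = jω = j5:
zero (s+394): 394 + j5 → |·| = √(394²+5²) = √155261 ≈ 394.03, ∠ = arctan(5/394) ≈ 0.73°
pole (s+5): 5 + j5 → |·| = √(5²+5²) = √50 ≈ 7.0711, ∠ = arctan(5/5) ≈ 45.00°
|T| = 50 · 394.03 / 7.0711 ≈ 2786.2
Gain = 20 log₁₀(2786.2) ≈ 68.90 dB
∠T = 0.73° − 45.00° = -44.27°

At s = jω = j3940:
zero (s+394): 394 + j3940 → |·| = √(394²+3940²) = √15678836 ≈ 3959.7, ∠ = arctan(3940/394) ≈ 84.29°
pole (s+5): 5 + j3940 → |·| = √(5²+3940²) = √15523625 ≈ 3940, ∠ = arctan(3940/5) ≈ 89.93°
|T| = 50 · 3959.7 / 3940 ≈ 50.25
Gain = 20 log₁₀(50.25) ≈ 34.02 dB
∠T = 84.29° − 89.93° = -5.64°

ω = 5: 68.9 dB, -44.3°; ω = 3940: 34.0 dB, -5.6°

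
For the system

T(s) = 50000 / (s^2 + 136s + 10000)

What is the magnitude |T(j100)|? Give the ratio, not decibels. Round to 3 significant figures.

At s = jω = j100:
quadratic: (j100)² + 136·j100 + 10000 = 0 + j13600 → |·| ≈ 13600, ∠ ≈ 90.00°
|T| = 50000 / 13600 ≈ 3.6765

3.68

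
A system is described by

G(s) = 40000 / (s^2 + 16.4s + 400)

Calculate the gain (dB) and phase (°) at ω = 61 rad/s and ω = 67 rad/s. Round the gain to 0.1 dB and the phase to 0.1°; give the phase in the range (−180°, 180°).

ω = 61: 21.2 dB, -163.2°; ω = 67: 19.5 dB, -165.0°

At s = jω = j61:
quadratic: (j61)² + 16.4·j61 + 400 = -3321 + j1000.4 → |·| ≈ 3468.4, ∠ ≈ 163.24°
|G| = 40000 / 3468.4 ≈ 11.533
Gain = 20 log₁₀(11.533) ≈ 21.24 dB
∠G = 0.00° − 163.24° = -163.24°

At s = jω = j67:
quadratic: (j67)² + 16.4·j67 + 400 = -4089 + j1098.8 → |·| ≈ 4234.1, ∠ ≈ 164.96°
|G| = 40000 / 4234.1 ≈ 9.4471
Gain = 20 log₁₀(9.4471) ≈ 19.51 dB
∠G = 0.00° − 164.96° = -164.96°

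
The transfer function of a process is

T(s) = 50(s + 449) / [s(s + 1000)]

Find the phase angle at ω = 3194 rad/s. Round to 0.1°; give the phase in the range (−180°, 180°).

-80.6°

At s = jω = j3194:
zero (s+449): 449 + j3194 → |·| = √(449²+3194²) = √10403237 ≈ 3225.4, ∠ = arctan(3194/449) ≈ 82.00°
pole (s+1000): 1000 + j3194 → |·| = √(1000²+3194²) = √11201636 ≈ 3346.9, ∠ = arctan(3194/1000) ≈ 72.62°
pole at origin: |s| = 3194, ∠ = 90.00° (in denominator)
∠T = 82.00° − 162.62° = -80.62°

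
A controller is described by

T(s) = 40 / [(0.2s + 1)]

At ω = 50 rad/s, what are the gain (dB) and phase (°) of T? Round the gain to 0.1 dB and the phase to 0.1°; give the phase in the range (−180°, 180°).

At ω = 50 rad/s:
pole (1 + j50·0.2) = 1 + j10 → |·| ≈ 10.05, ∠ ≈ 84.29°
|T| = 40 · 1 / (10.05) ≈ 3.9801
Gain = 20 log₁₀(3.9801) ≈ 12.00 dB
∠T = (0°) − (84.29°) = -84.29°

12.0 dB, -84.3°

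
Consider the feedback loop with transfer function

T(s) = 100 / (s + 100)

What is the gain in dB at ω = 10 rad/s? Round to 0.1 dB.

Substitute s = j10:
Numerator: 100 = 100 + j0
Denominator: (j10) + 100 = 100 + j10
|N| = √(100² + 0²) ≈ 100, ∠N ≈ 0.00°
|D| = √(100² + 10²) ≈ 100.5, ∠D ≈ 5.71°
|T| = 100 / 100.5 ≈ 0.99502
Gain = 20 log₁₀(0.99502) ≈ -0.04 dB

-0.0 dB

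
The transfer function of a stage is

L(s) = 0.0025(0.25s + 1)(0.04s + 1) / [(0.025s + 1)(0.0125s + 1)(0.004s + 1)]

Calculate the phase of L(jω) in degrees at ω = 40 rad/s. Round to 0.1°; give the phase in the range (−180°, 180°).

61.6°

At ω = 40 rad/s:
zero (1 + j40·0.25) = 1 + j10 → |·| ≈ 10.05, ∠ ≈ 84.29°
zero (1 + j40·0.04) = 1 + j1.6 → |·| ≈ 1.8868, ∠ ≈ 57.99°
pole (1 + j40·0.025) = 1 + j1 → |·| ≈ 1.4142, ∠ ≈ 45.00°
pole (1 + j40·0.0125) = 1 + j0.5 → |·| ≈ 1.118, ∠ ≈ 26.57°
pole (1 + j40·0.004) = 1 + j0.16 → |·| ≈ 1.0127, ∠ ≈ 9.09°
∠L = (84.29° + 57.99°) − (45.00° + 26.57° + 9.09°) = 61.62°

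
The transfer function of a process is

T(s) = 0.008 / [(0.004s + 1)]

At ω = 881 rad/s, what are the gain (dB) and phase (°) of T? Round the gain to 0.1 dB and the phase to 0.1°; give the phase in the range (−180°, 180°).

-53.2 dB, -74.2°

At ω = 881 rad/s:
pole (1 + j881·0.004) = 1 + j3.524 → |·| ≈ 3.6631, ∠ ≈ 74.16°
|T| = 0.008 · 1 / (3.6631) ≈ 0.0021839
Gain = 20 log₁₀(0.0021839) ≈ -53.22 dB
∠T = (0°) − (74.16°) = -74.16°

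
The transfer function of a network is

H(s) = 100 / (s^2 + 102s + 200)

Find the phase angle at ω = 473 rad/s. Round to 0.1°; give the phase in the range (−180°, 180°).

-167.8°

Substitute s = j473:
Numerator: 100 = 100 + j0
Denominator: (j473)^2 + 102(j473) + 200 = -223529 + j48246
|N| = √(100² + 0²) ≈ 100, ∠N ≈ 0.00°
|D| = √(223529² + 48246²) ≈ 2.2868e+05, ∠D ≈ 167.82°
∠H = 0.00° − 167.82° = -167.82°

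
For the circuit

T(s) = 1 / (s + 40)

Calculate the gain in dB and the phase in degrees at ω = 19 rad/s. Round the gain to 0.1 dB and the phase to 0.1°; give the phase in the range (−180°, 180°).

-32.9 dB, -25.4°

Substitute s = j19:
Numerator: 1 = 1 + j0
Denominator: (j19) + 40 = 40 + j19
|N| = √(1² + 0²) ≈ 1, ∠N ≈ 0.00°
|D| = √(40² + 19²) ≈ 44.283, ∠D ≈ 25.41°
|T| = 1 / 44.283 ≈ 0.022582
Gain = 20 log₁₀(0.022582) ≈ -32.92 dB
∠T = 0.00° − 25.41° = -25.41°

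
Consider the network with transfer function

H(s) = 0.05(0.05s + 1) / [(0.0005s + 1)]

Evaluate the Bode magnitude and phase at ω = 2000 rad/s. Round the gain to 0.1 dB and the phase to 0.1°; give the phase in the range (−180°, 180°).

At ω = 2000 rad/s:
zero (1 + j2000·0.05) = 1 + j100 → |·| ≈ 100, ∠ ≈ 89.43°
pole (1 + j2000·0.0005) = 1 + j1 → |·| ≈ 1.4142, ∠ ≈ 45.00°
|H| = 0.05 · 100 / (1.4142) ≈ 3.5356
Gain = 20 log₁₀(3.5356) ≈ 10.97 dB
∠H = (89.43°) − (45.00°) = 44.43°

11.0 dB, 44.4°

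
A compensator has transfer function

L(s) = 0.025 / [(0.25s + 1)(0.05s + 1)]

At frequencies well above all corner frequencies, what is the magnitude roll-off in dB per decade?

Each pole contributes −20 dB/decade at high frequency; each zero contributes +20 dB/decade.
Net: 0 zero(s) − 2 pole(s) → -40 dB/decade.

-40 dB/decade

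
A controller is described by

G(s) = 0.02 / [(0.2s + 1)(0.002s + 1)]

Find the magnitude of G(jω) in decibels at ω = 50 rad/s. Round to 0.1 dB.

-54.1 dB

At ω = 50 rad/s:
pole (1 + j50·0.2) = 1 + j10 → |·| ≈ 10.05, ∠ ≈ 84.29°
pole (1 + j50·0.002) = 1 + j0.1 → |·| ≈ 1.005, ∠ ≈ 5.71°
|G| = 0.02 · 1 / (10.05 · 1.005) ≈ 0.0019801
Gain = 20 log₁₀(0.0019801) ≈ -54.07 dB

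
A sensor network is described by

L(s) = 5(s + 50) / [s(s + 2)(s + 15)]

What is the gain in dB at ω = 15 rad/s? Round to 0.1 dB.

-25.3 dB

At s = jω = j15:
zero (s+50): 50 + j15 → |·| = √(50²+15²) = √2725 ≈ 52.202, ∠ = arctan(15/50) ≈ 16.70°
pole (s+2): 2 + j15 → |·| = √(2²+15²) = √229 ≈ 15.133, ∠ = arctan(15/2) ≈ 82.41°
pole (s+15): 15 + j15 → |·| = √(15²+15²) = √450 ≈ 21.213, ∠ = arctan(15/15) ≈ 45.00°
pole at origin: |s| = 15, ∠ = 90.00° (in denominator)
|L| = 5 · 52.202 / 4815.2 ≈ 0.054205
Gain = 20 log₁₀(0.054205) ≈ -25.32 dB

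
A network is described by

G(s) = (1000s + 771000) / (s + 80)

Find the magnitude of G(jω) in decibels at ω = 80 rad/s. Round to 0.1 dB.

Substitute s = j80:
Numerator: 1000(j80) + 771000 = 771000 + j80000
Denominator: (j80) + 80 = 80 + j80
|N| = √(771000² + 80000²) ≈ 7.7514e+05, ∠N ≈ 5.92°
|D| = √(80² + 80²) ≈ 113.14, ∠D ≈ 45.00°
|G| = 7.7514e+05 / 113.14 ≈ 6851.2
Gain = 20 log₁₀(6851.2) ≈ 76.72 dB

76.7 dB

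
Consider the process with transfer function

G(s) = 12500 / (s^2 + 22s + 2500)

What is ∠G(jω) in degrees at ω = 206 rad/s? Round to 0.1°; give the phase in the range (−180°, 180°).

At s = jω = j206:
quadratic: (j206)² + 22·j206 + 2500 = -39936 + j4532 → |·| ≈ 40192, ∠ ≈ 173.53°
∠G = 0.00° − 173.53° = -173.53°

-173.5°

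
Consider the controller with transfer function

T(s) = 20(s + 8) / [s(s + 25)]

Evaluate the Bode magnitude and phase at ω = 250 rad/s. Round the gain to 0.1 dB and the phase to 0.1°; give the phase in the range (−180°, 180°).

-22.0 dB, -86.1°

At s = jω = j250:
zero (s+8): 8 + j250 → |·| = √(8²+250²) = √62564 ≈ 250.13, ∠ = arctan(250/8) ≈ 88.17°
pole (s+25): 25 + j250 → |·| = √(25²+250²) = √63125 ≈ 251.25, ∠ = arctan(250/25) ≈ 84.29°
pole at origin: |s| = 250, ∠ = 90.00° (in denominator)
|T| = 20 · 250.13 / 62812 ≈ 0.079644
Gain = 20 log₁₀(0.079644) ≈ -21.98 dB
∠T = 88.17° − 174.29° = -86.12°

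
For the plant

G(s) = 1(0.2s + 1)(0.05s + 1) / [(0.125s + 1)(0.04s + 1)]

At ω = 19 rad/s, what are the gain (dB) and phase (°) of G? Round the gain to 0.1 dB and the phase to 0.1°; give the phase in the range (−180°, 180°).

At ω = 19 rad/s:
zero (1 + j19·0.2) = 1 + j3.8 → |·| ≈ 3.9294, ∠ ≈ 75.26°
zero (1 + j19·0.05) = 1 + j0.95 → |·| ≈ 1.3793, ∠ ≈ 43.53°
pole (1 + j19·0.125) = 1 + j2.375 → |·| ≈ 2.5769, ∠ ≈ 67.17°
pole (1 + j19·0.04) = 1 + j0.76 → |·| ≈ 1.256, ∠ ≈ 37.23°
|G| = 1 · 3.9294 · 1.3793 / (2.5769 · 1.256) ≈ 1.6745
Gain = 20 log₁₀(1.6745) ≈ 4.48 dB
∠G = (75.26° + 43.53°) − (67.17° + 37.23°) = 14.39°

4.5 dB, 14.4°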